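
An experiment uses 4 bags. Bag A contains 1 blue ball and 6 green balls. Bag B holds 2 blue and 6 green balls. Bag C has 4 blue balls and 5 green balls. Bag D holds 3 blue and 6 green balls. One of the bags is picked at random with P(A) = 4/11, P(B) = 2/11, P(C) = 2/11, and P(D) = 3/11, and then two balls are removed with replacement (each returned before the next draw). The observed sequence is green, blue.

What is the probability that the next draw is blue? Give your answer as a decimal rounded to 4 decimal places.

0.2989

The likelihood of the observed sequence under each hypothesis: P(data | bag A) = (6/7)(1/7) = 0.12245; P(data | bag B) = (6/8)(2/8) = 0.1875; P(data | bag C) = (5/9)(4/9) = 0.24691; P(data | bag D) = (6/9)(3/9) = 0.22222.
Multiplying each by its prior: 4/11 · 0.12245 = 0.044527, 2/11 · 0.1875 = 0.034091, 2/11 · 0.24691 = 0.044893, 3/11 · 0.22222 = 0.060606; these sum to 0.18412.
Normalising, the posterior is P(bag A | data) = 0.24184, P(bag B | data) = 0.18516, P(bag C | data) = 0.24383, P(bag D | data) = 0.32917.
The predictive probability is P(blue next | data) = (1/7)(0.24184) + (1/4)(0.18516) + (4/9)(0.24383) + (1/3)(0.32917) = 0.29893.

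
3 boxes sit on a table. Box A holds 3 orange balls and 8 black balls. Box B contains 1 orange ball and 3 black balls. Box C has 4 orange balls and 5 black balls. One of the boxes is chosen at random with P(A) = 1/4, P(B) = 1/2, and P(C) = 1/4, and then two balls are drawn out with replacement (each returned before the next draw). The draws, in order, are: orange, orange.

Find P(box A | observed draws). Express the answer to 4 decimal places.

The likelihood of the observed sequence under each hypothesis: P(data | box A) = (3/11)(3/11) = 0.07438; P(data | box B) = (1/4)(1/4) = 0.0625; P(data | box C) = (4/9)(4/9) = 0.19753.
Multiplying each by its prior: 1/4 · 0.07438 = 0.018595, 1/2 · 0.0625 = 0.03125, 1/4 · 0.19753 = 0.049383; these sum to 0.099228.
Hence P(box A | data) = (0.018595) / (0.099228) = 0.1874.

0.1874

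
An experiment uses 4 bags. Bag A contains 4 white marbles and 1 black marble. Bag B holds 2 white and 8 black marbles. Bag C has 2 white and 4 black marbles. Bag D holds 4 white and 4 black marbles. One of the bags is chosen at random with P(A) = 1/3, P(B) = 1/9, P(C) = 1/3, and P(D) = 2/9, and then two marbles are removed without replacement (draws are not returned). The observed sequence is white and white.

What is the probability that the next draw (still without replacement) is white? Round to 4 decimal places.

0.5479

Under each hypothesis, the probability of the observed sequence is: P(data | bag A) = (4/5)(3/4) = 0.6; P(data | bag B) = (2/10)(1/9) = 0.022222; P(data | bag C) = (2/6)(1/5) = 0.066667; P(data | bag D) = (4/8)(3/7) = 0.21429.
Multiplying each by its prior: 1/3 · 0.6 = 0.2, 1/9 · 0.022222 = 0.0024691, 1/3 · 0.066667 = 0.022222, 2/9 · 0.21429 = 0.047619; these sum to 0.27231.
Normalising, the posterior is P(bag A | data) = 0.73446, P(bag B | data) = 0.0090674, P(bag C | data) = 0.081606, P(bag D | data) = 0.17487.
The predictive probability is P(white next | data) = (2/3)(0.73446) + (0)(0.0090674) + (0)(0.081606) + (1/3)(0.17487) = 0.54793.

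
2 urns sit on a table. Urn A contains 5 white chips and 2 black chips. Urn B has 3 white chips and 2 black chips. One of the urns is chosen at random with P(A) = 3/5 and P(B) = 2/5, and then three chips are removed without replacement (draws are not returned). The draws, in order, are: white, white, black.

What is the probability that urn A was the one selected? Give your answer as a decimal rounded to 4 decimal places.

Under each hypothesis, the probability of the observed sequence is: P(data | urn A) = (5/7)(4/6)(2/5) = 4/21; P(data | urn B) = (3/5)(2/4)(2/3) = 1/5.
Weighting by the prior gives 3/5 · 4/21 = 4/35, 2/5 · 1/5 = 2/25; these sum to 34/175.
So P(urn A | data) = (4/35) / (34/175) = 10/17.

0.5882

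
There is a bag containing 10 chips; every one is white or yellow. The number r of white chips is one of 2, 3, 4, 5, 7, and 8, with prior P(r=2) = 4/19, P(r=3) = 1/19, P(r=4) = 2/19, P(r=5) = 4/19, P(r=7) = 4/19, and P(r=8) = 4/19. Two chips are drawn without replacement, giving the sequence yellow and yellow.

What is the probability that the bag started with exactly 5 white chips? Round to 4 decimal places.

0.1826

Compute the likelihood of the observed sequence for each case: P(data | r = 2) = (8/10)(7/9) = 28/45; P(data | r = 3) = (7/10)(6/9) = 7/15; P(data | r = 4) = (6/10)(5/9) = 1/3; P(data | r = 5) = (5/10)(4/9) = 2/9; P(data | r = 7) = (3/10)(2/9) = 1/15; P(data | r = 8) = (2/10)(1/9) = 1/45.
Multiplying each by its prior: 4/19 · 28/45 = 112/855, 1/19 · 7/15 = 7/285, 2/19 · 1/3 = 2/57, 4/19 · 2/9 = 8/171, 4/19 · 1/15 = 4/285, 4/19 · 1/45 = 4/855; these sum to 73/285.
Hence P(r = 5 | data) = (8/171) / (73/285) = 40/219.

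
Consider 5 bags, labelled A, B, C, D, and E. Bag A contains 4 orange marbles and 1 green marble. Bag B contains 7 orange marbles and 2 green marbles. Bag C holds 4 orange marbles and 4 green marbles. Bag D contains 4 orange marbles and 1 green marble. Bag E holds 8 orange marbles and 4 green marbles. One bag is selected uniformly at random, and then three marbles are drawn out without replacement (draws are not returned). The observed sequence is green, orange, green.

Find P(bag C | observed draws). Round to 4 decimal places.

For each hypothesis, P(data | H) works out to: P(data | bag A) = (1/5)(4/4)(0/3) = 0; P(data | bag B) = (2/9)(7/8)(1/7) = 0.027778; P(data | bag C) = (4/8)(4/7)(3/6) = 0.14286; P(data | bag D) = (1/5)(4/4)(0/3) = 0; P(data | bag E) = (4/12)(8/11)(3/10) = 0.072727.
Weighting by the prior gives 1/5 · 0 = 0, 1/5 · 0.027778 = 0.0055556, 1/5 · 0.14286 = 0.028571, 1/5 · 0 = 0, 1/5 · 0.072727 = 0.014545; summing to 0.048672.
By Bayes' rule, P(bag C | data) = (0.028571) / (0.048672) = 0.58701.

0.5870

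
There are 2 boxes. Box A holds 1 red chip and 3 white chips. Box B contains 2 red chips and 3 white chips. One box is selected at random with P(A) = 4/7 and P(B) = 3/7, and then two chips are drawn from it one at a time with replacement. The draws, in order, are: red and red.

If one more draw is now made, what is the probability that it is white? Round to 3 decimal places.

The likelihood of the observed sequence under each hypothesis: P(data | box A) = (1/4)(1/4) = 1/16; P(data | box B) = (2/5)(2/5) = 4/25.
Multiplying each by its prior: 4/7 · 1/16 = 1/28, 3/7 · 4/25 = 12/175; summing to 73/700.
Dividing through by the total gives posterior P(box A | data) = 0.34247, P(box B | data) = 0.65753.
The predictive probability is P(white next | data) = (3/4)(0.34247) + (3/5)(0.65753) = 0.65137.

0.651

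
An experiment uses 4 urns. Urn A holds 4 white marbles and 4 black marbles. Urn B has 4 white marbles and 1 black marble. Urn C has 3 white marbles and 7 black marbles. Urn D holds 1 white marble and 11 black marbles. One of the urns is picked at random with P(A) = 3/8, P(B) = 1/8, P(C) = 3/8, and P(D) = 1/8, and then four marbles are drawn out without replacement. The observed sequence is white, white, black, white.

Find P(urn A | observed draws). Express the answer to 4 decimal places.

For each hypothesis, P(data | H) works out to: P(data | urn A) = (4/8)(3/7)(4/6)(2/5) = 0.057143; P(data | urn B) = (4/5)(3/4)(1/3)(2/2) = 0.2; P(data | urn C) = (3/10)(2/9)(7/8)(1/7) = 0.0083333; P(data | urn D) = (1/12)(0/11) = 0.
The prior-weighted likelihoods are 3/8 · 0.057143 = 0.021429, 1/8 · 0.2 = 0.025, 3/8 · 0.0083333 = 0.003125, 1/8 · 0 = 0; summing to 0.049554.
Hence P(urn A | data) = (0.021429) / (0.049554) = 0.43243.

0.4324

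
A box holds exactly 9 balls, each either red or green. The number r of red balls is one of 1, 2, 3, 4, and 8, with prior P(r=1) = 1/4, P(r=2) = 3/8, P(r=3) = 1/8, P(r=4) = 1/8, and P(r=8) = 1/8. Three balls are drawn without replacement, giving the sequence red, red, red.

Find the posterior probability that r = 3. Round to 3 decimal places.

0.016

Compute the likelihood of the observed sequence for each case: P(data | r = 1) = (1/9)(0/8) = 0; P(data | r = 2) = (2/9)(1/8)(0/7) = 0; P(data | r = 3) = (3/9)(2/8)(1/7) = 1/84; P(data | r = 4) = (4/9)(3/8)(2/7) = 1/21; P(data | r = 8) = (8/9)(7/8)(6/7) = 2/3.
Weighting by the prior gives 1/4 · 0 = 0, 3/8 · 0 = 0, 1/8 · 1/84 = 1/672, 1/8 · 1/21 = 1/168, 1/8 · 2/3 = 1/12; with total 61/672.
Hence P(r = 3 | data) = (1/672) / (61/672) = 1/61.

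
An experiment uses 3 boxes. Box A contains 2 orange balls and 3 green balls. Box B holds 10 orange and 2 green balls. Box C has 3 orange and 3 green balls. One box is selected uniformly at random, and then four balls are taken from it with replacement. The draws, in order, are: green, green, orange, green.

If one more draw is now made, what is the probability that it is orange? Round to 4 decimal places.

The likelihood of the observed sequence under each hypothesis: P(data | box A) = (3/5)(3/5)(2/5)(3/5) = 0.0864; P(data | box B) = (2/12)(2/12)(10/12)(2/12) = 0.003858; P(data | box C) = (3/6)(3/6)(3/6)(3/6) = 0.0625.
The prior-weighted likelihoods are 1/3 · 0.0864 = 0.0288, 1/3 · 0.003858 = 0.001286, 1/3 · 0.0625 = 0.020833; these sum to 0.050919.
The posterior is then P(box A | data) = 0.5656, P(box B | data) = 0.025256, P(box C | data) = 0.40914.
So P(orange next | data) = Σ P(orange next | H) P(H | data) = (2/5)(0.5656) + (5/6)(0.025256) + (1/2)(0.40914) = 0.45186.

0.4519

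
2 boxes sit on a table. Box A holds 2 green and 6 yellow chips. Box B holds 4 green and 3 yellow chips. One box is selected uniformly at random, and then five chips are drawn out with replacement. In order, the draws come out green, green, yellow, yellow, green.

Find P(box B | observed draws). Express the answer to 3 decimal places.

Compute the likelihood of the observed sequence for each case: P(data | box A) = (2/8)(2/8)(6/8)(6/8)(2/8) = 0.0087891; P(data | box B) = (4/7)(4/7)(3/7)(3/7)(4/7) = 0.034271.
Multiplying each by its prior: 1/2 · 0.0087891 = 0.0043945, 1/2 · 0.034271 = 0.017136; with total 0.02153.
Hence P(box B | data) = (0.017136) / (0.02153) = 0.79589.

0.796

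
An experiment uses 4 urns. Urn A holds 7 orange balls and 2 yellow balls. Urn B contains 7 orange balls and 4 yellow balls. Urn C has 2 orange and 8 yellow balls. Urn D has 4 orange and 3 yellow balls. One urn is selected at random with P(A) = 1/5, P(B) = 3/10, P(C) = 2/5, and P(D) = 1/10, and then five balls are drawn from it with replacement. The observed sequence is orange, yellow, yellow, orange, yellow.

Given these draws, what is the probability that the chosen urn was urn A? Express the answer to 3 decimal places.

Compute the likelihood of the observed sequence for each case: P(data | urn A) = (7/9)(2/9)(2/9)(7/9)(2/9) = 0.0066386; P(data | urn B) = (7/11)(4/11)(4/11)(7/11)(4/11) = 0.019472; P(data | urn C) = (2/10)(8/10)(8/10)(2/10)(8/10) = 0.02048; P(data | urn D) = (4/7)(3/7)(3/7)(4/7)(3/7) = 0.025704.
Multiplying each by its prior: 1/5 · 0.0066386 = 0.0013277, 3/10 · 0.019472 = 0.0058416, 2/5 · 0.02048 = 0.008192, 1/10 · 0.025704 = 0.0025704; these sum to 0.017932.
By Bayes' rule, P(urn A | data) = (0.0013277) / (0.017932) = 0.074043.

0.074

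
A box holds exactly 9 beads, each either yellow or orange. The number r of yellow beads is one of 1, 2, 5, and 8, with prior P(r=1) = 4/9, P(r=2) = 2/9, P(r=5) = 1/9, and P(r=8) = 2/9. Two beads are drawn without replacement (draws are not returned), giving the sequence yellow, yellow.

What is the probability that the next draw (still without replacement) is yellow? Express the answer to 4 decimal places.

0.7689

Compute the likelihood of the observed sequence for each case: P(data | r = 1) = (1/9)(0/8) = 0; P(data | r = 2) = (2/9)(1/8) = 1/36; P(data | r = 5) = (5/9)(4/8) = 5/18; P(data | r = 8) = (8/9)(7/8) = 7/9.
Weighting by the prior gives 4/9 · 0 = 0, 2/9 · 1/36 = 1/162, 1/9 · 5/18 = 5/162, 2/9 · 7/9 = 14/81; summing to 17/81.
The posterior is then P(r = 1 | data) = 0, P(r = 2 | data) = 1/34, P(r = 5 | data) = 5/34, P(r = 8 | data) = 14/17.
The predictive probability is P(yellow next | data) = (0)(1/34) + (3/7)(5/34) + (6/7)(14/17) = 183/238.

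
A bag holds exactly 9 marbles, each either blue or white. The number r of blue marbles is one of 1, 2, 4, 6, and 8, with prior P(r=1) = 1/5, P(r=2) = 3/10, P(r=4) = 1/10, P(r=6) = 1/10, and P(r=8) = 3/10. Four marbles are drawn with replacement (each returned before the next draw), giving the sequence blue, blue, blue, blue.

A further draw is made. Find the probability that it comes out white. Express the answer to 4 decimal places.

Under each hypothesis, the probability of the observed sequence is: P(data | r = 1) = (1/9)(1/9)(1/9)(1/9) = 0.00015242; P(data | r = 2) = (2/9)(2/9)(2/9)(2/9) = 0.0024387; P(data | r = 4) = (4/9)(4/9)(4/9)(4/9) = 0.039018; P(data | r = 6) = (6/9)(6/9)(6/9)(6/9) = 0.19753; P(data | r = 8) = (8/9)(8/9)(8/9)(8/9) = 0.6243.
The prior-weighted likelihoods are 1/5 · 0.00015242 = 3.0483e-05, 3/10 · 0.0024387 = 0.0007316, 1/10 · 0.039018 = 0.0039018, 1/10 · 0.19753 = 0.019753, 3/10 · 0.6243 = 0.18729; with total 0.21171.
Normalising, the posterior is P(r = 1 | data) = 0.00014399, P(r = 2 | data) = 0.0034557, P(r = 4 | data) = 0.018431, P(r = 6 | data) = 0.093305, P(r = 8 | data) = 0.88467.
So P(white next | data) = Σ P(white next | H) P(H | data) = (8/9)(0.00014399) + (7/9)(0.0034557) + (5/9)(0.018431) + (1/3)(0.093305) + (1/9)(0.88467) = 0.14245.

0.1425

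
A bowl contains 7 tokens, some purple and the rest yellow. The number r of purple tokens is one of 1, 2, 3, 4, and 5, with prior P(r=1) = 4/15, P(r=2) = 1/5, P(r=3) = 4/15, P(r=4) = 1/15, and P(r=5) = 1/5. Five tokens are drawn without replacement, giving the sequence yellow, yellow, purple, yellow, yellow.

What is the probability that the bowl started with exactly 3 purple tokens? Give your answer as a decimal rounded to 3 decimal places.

0.118

The likelihood of the observed sequence under each hypothesis: P(data | r = 1) = (6/7)(5/6)(1/5)(4/4)(3/3) = 1/7; P(data | r = 2) = (5/7)(4/6)(2/5)(3/4)(2/3) = 2/21; P(data | r = 3) = (4/7)(3/6)(3/5)(2/4)(1/3) = 1/35; P(data | r = 4) = (3/7)(2/6)(4/5)(1/4)(0/3) = 0; P(data | r = 5) = (2/7)(1/6)(5/5)(0/4) = 0.
The prior-weighted likelihoods are 4/15 · 1/7 = 4/105, 1/5 · 2/21 = 2/105, 4/15 · 1/35 = 4/525, 1/15 · 0 = 0, 1/5 · 0 = 0; with total 34/525.
Therefore the posterior P(r = 3 | data) = (4/525) / (34/525) = 2/17.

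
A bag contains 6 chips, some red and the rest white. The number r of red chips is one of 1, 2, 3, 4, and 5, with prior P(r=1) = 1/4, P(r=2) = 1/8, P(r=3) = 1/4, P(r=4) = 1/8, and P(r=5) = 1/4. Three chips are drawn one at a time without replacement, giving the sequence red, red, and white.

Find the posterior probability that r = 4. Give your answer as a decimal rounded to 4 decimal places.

0.2222

Compute the likelihood of the observed sequence for each case: P(data | r = 1) = (1/6)(0/5) = 0; P(data | r = 2) = (2/6)(1/5)(4/4) = 1/15; P(data | r = 3) = (3/6)(2/5)(3/4) = 3/20; P(data | r = 4) = (4/6)(3/5)(2/4) = 1/5; P(data | r = 5) = (5/6)(4/5)(1/4) = 1/6.
Weighting by the prior gives 1/4 · 0 = 0, 1/8 · 1/15 = 1/120, 1/4 · 3/20 = 3/80, 1/8 · 1/5 = 1/40, 1/4 · 1/6 = 1/24; with total 9/80.
Therefore the posterior P(r = 4 | data) = (1/40) / (9/80) = 2/9.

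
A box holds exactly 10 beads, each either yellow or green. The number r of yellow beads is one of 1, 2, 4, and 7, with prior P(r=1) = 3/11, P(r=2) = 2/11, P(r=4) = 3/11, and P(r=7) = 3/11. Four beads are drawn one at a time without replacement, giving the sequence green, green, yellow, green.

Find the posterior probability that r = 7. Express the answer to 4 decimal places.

0.0285

For each hypothesis, P(data | H) works out to: P(data | r = 1) = (9/10)(8/9)(1/8)(7/7) = 1/10; P(data | r = 2) = (8/10)(7/9)(2/8)(6/7) = 2/15; P(data | r = 4) = (6/10)(5/9)(4/8)(4/7) = 2/21; P(data | r = 7) = (3/10)(2/9)(7/8)(1/7) = 1/120.
Multiplying each by its prior: 3/11 · 1/10 = 3/110, 2/11 · 2/15 = 4/165, 3/11 · 2/21 = 2/77, 3/11 · 1/120 = 1/440; these sum to 67/840.
Hence P(r = 7 | data) = (1/440) / (67/840) = 21/737.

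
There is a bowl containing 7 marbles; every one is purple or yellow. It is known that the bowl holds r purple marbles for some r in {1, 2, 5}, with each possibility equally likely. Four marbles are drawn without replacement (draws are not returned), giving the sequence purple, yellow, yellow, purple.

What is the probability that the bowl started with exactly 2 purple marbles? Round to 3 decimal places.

0.500

Under each hypothesis, the probability of the observed sequence is: P(data | r = 1) = (1/7)(6/6)(5/5)(0/4) = 0; P(data | r = 2) = (2/7)(5/6)(4/5)(1/4) = 1/21; P(data | r = 5) = (5/7)(2/6)(1/5)(4/4) = 1/21.
Multiplying each by its prior: 1/3 · 0 = 0, 1/3 · 1/21 = 1/63, 1/3 · 1/21 = 1/63; summing to 2/63.
Hence P(r = 2 | data) = (1/63) / (2/63) = 1/2.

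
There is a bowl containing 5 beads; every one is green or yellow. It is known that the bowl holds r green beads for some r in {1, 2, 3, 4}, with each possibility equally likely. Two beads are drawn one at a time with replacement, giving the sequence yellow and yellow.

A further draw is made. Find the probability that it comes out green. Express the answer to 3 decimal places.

0.333

Under each hypothesis, the probability of the observed sequence is: P(data | r = 1) = (4/5)(4/5) = 16/25; P(data | r = 2) = (3/5)(3/5) = 9/25; P(data | r = 3) = (2/5)(2/5) = 4/25; P(data | r = 4) = (1/5)(1/5) = 1/25.
Weighting by the prior gives 1/4 · 16/25 = 4/25, 1/4 · 9/25 = 9/100, 1/4 · 4/25 = 1/25, 1/4 · 1/25 = 1/100; these sum to 3/10.
Dividing through by the total gives posterior P(r = 1 | data) = 8/15, P(r = 2 | data) = 3/10, P(r = 3 | data) = 2/15, P(r = 4 | data) = 1/30.
Averaging over the posterior, P(green next | data) = (1/5)(8/15) + (2/5)(3/10) + (3/5)(2/15) + (4/5)(1/30) = 1/3.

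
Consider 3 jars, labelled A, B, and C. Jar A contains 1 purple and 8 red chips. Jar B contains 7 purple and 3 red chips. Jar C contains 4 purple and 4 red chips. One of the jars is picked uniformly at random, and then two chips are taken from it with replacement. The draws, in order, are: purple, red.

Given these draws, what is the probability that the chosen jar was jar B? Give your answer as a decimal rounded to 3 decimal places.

Under each hypothesis, the probability of the observed sequence is: P(data | jar A) = (1/9)(8/9) = 0.098765; P(data | jar B) = (7/10)(3/10) = 0.21; P(data | jar C) = (4/8)(4/8) = 0.25.
The prior-weighted likelihoods are 1/3 · 0.098765 = 0.032922, 1/3 · 0.21 = 0.07, 1/3 · 0.25 = 0.083333; summing to 0.18626.
So P(jar B | data) = (0.07) / (0.18626) = 0.37583.

0.376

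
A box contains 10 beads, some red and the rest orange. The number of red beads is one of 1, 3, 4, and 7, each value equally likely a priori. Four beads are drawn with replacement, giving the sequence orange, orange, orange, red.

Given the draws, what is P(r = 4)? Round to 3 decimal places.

For each hypothesis, P(data | H) works out to: P(data | r = 1) = (9/10)(9/10)(9/10)(1/10) = 0.0729; P(data | r = 3) = (7/10)(7/10)(7/10)(3/10) = 0.1029; P(data | r = 4) = (6/10)(6/10)(6/10)(4/10) = 0.0864; P(data | r = 7) = (3/10)(3/10)(3/10)(7/10) = 0.0189.
The prior-weighted likelihoods are 1/4 · 0.0729 = 0.018225, 1/4 · 0.1029 = 0.025725, 1/4 · 0.0864 = 0.0216, 1/4 · 0.0189 = 0.004725; with total 0.070275.
By Bayes' rule, P(r = 4 | data) = (0.0216) / (0.070275) = 0.30736.

0.307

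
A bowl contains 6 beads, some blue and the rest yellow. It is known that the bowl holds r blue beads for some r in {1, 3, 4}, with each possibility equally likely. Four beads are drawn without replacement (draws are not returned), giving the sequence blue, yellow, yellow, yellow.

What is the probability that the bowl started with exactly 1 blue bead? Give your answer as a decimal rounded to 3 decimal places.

Compute the likelihood of the observed sequence for each case: P(data | r = 1) = (1/6)(5/5)(4/4)(3/3) = 1/6; P(data | r = 3) = (3/6)(3/5)(2/4)(1/3) = 1/20; P(data | r = 4) = (4/6)(2/5)(1/4)(0/3) = 0.
Weighting by the prior gives 1/3 · 1/6 = 1/18, 1/3 · 1/20 = 1/60, 1/3 · 0 = 0; these sum to 13/180.
Therefore the posterior P(r = 1 | data) = (1/18) / (13/180) = 10/13.

0.769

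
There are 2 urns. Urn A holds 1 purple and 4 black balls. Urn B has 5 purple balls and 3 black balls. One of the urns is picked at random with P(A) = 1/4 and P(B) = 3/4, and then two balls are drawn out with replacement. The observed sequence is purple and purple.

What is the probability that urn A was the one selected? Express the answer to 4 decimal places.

0.0330

The likelihood of the observed sequence under each hypothesis: P(data | urn A) = (1/5)(1/5) = 0.04; P(data | urn B) = (5/8)(5/8) = 0.39062.
The prior-weighted likelihoods are 1/4 · 0.04 = 0.01, 3/4 · 0.39062 = 0.29297; summing to 0.30297.
Therefore the posterior P(urn A | data) = (0.01) / (0.30297) = 0.033007.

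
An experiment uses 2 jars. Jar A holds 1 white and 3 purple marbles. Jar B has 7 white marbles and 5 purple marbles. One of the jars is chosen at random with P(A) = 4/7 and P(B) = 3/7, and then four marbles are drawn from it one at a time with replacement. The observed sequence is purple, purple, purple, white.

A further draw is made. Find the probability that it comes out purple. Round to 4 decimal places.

The likelihood of the observed sequence under each hypothesis: P(data | jar A) = (3/4)(3/4)(3/4)(1/4) = 0.10547; P(data | jar B) = (5/12)(5/12)(5/12)(7/12) = 0.042197.
Multiplying each by its prior: 4/7 · 0.10547 = 0.060268, 3/7 · 0.042197 = 0.018084; summing to 0.078352.
Dividing through by the total gives posterior P(jar A | data) = 0.76919, P(jar B | data) = 0.23081.
Averaging over the posterior, P(purple next | data) = (3/4)(0.76919) + (5/12)(0.23081) = 0.67306.

0.6731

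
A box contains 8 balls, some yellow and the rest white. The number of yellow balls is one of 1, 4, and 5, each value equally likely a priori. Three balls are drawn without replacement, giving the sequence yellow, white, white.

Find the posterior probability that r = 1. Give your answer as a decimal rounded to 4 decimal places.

0.3500

Compute the likelihood of the observed sequence for each case: P(data | r = 1) = (1/8)(7/7)(6/6) = 1/8; P(data | r = 4) = (4/8)(4/7)(3/6) = 1/7; P(data | r = 5) = (5/8)(3/7)(2/6) = 5/56.
Weighting by the prior gives 1/3 · 1/8 = 1/24, 1/3 · 1/7 = 1/21, 1/3 · 5/56 = 5/168; these sum to 5/42.
By Bayes' rule, P(r = 1 | data) = (1/24) / (5/42) = 7/20.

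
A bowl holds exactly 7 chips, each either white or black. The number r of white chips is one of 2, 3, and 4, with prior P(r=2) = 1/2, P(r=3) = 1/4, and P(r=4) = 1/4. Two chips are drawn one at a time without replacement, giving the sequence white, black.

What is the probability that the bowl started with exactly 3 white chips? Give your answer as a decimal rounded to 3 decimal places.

The likelihood of the observed sequence under each hypothesis: P(data | r = 2) = (2/7)(5/6) = 5/21; P(data | r = 3) = (3/7)(4/6) = 2/7; P(data | r = 4) = (4/7)(3/6) = 2/7.
The prior-weighted likelihoods are 1/2 · 5/21 = 5/42, 1/4 · 2/7 = 1/14, 1/4 · 2/7 = 1/14; summing to 11/42.
So P(r = 3 | data) = (1/14) / (11/42) = 3/11.

0.273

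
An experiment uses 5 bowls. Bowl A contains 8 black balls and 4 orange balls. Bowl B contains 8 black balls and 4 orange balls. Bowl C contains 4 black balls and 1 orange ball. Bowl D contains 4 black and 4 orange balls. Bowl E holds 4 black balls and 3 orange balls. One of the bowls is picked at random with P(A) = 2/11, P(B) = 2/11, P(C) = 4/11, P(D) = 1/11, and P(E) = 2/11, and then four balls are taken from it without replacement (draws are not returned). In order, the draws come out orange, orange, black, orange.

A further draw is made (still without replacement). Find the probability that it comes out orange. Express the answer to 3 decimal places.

0.125

The likelihood of the observed sequence under each hypothesis: P(data | bowl A) = (4/12)(3/11)(8/10)(2/9) = 0.016162; P(data | bowl B) = (4/12)(3/11)(8/10)(2/9) = 0.016162; P(data | bowl C) = (1/5)(0/4) = 0; P(data | bowl D) = (4/8)(3/7)(4/6)(2/5) = 0.057143; P(data | bowl E) = (3/7)(2/6)(4/5)(1/4) = 0.028571.
The prior-weighted likelihoods are 2/11 · 0.016162 = 0.0029385, 2/11 · 0.016162 = 0.0029385, 4/11 · 0 = 0, 1/11 · 0.057143 = 0.0051948, 2/11 · 0.028571 = 0.0051948; summing to 0.016267.
Dividing through by the total gives posterior P(bowl A | data) = 0.18065, P(bowl B | data) = 0.18065, P(bowl C | data) = 0, P(bowl D | data) = 0.31935, P(bowl E | data) = 0.31935.
The predictive probability is P(orange next | data) = (1/8)(0.18065) + (1/8)(0.18065) + (1/4)(0.31935) + (0)(0.31935) = 0.125.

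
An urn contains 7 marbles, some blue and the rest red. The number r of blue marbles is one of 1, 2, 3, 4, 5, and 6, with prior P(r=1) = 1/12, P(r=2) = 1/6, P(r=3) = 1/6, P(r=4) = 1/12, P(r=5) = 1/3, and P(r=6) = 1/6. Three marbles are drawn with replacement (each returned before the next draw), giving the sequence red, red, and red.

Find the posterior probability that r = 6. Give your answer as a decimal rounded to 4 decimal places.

Compute the likelihood of the observed sequence for each case: P(data | r = 1) = (6/7)(6/7)(6/7) = 0.62974; P(data | r = 2) = (5/7)(5/7)(5/7) = 0.36443; P(data | r = 3) = (4/7)(4/7)(4/7) = 0.18659; P(data | r = 4) = (3/7)(3/7)(3/7) = 0.078717; P(data | r = 5) = (2/7)(2/7)(2/7) = 0.023324; P(data | r = 6) = (1/7)(1/7)(1/7) = 0.0029155.
Multiplying each by its prior: 1/12 · 0.62974 = 0.052478, 1/6 · 0.36443 = 0.060739, 1/6 · 0.18659 = 0.031098, 1/12 · 0.078717 = 0.0065598, 1/3 · 0.023324 = 0.0077745, 1/6 · 0.0029155 = 0.00048591; these sum to 0.15914.
By Bayes' rule, P(r = 6 | data) = (0.00048591) / (0.15914) = 0.0030534.

0.0031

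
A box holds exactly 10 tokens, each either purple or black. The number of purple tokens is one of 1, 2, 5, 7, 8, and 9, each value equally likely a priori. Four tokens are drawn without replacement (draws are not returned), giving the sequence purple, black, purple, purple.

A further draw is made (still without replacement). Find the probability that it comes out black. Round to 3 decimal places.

0.248

The likelihood of the observed sequence under each hypothesis: P(data | r = 1) = (1/10)(9/9)(0/8) = 0; P(data | r = 2) = (2/10)(8/9)(1/8)(0/7) = 0; P(data | r = 5) = (5/10)(5/9)(4/8)(3/7) = 5/84; P(data | r = 7) = (7/10)(3/9)(6/8)(5/7) = 1/8; P(data | r = 8) = (8/10)(2/9)(7/8)(6/7) = 2/15; P(data | r = 9) = (9/10)(1/9)(8/8)(7/7) = 1/10.
Weighting by the prior gives 1/6 · 0 = 0, 1/6 · 0 = 0, 1/6 · 5/84 = 5/504, 1/6 · 1/8 = 1/48, 1/6 · 2/15 = 1/45, 1/6 · 1/10 = 1/60; summing to 39/560.
Dividing through by the total gives posterior P(r = 1 | data) = 0, P(r = 2 | data) = 0, P(r = 5 | data) = 50/351, P(r = 7 | data) = 35/117, P(r = 8 | data) = 112/351, P(r = 9 | data) = 28/117.
So P(black next | data) = Σ P(black next | H) P(H | data) = (2/3)(50/351) + (1/3)(35/117) + (1/6)(112/351) + (0)(28/117) = 29/117.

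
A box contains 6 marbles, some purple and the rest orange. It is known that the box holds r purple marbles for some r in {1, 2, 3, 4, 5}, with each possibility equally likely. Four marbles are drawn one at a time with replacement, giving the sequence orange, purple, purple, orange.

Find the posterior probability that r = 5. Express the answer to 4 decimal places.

0.0965

For each hypothesis, P(data | H) works out to: P(data | r = 1) = (5/6)(1/6)(1/6)(5/6) = 0.01929; P(data | r = 2) = (4/6)(2/6)(2/6)(4/6) = 0.049383; P(data | r = 3) = (3/6)(3/6)(3/6)(3/6) = 0.0625; P(data | r = 4) = (2/6)(4/6)(4/6)(2/6) = 0.049383; P(data | r = 5) = (1/6)(5/6)(5/6)(1/6) = 0.01929.
Multiplying each by its prior: 1/5 · 0.01929 = 0.003858, 1/5 · 0.049383 = 0.0098765, 1/5 · 0.0625 = 0.0125, 1/5 · 0.049383 = 0.0098765, 1/5 · 0.01929 = 0.003858; these sum to 0.039969.
Therefore the posterior P(r = 5 | data) = (0.003858) / (0.039969) = 0.096525.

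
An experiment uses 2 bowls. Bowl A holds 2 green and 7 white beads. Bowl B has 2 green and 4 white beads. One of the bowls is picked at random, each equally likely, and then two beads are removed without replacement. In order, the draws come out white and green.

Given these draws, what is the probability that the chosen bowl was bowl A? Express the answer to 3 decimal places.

0.422

For each hypothesis, P(data | H) works out to: P(data | bowl A) = (7/9)(2/8) = 7/36; P(data | bowl B) = (4/6)(2/5) = 4/15.
The prior-weighted likelihoods are 1/2 · 7/36 = 7/72, 1/2 · 4/15 = 2/15; these sum to 83/360.
So P(bowl A | data) = (7/72) / (83/360) = 35/83.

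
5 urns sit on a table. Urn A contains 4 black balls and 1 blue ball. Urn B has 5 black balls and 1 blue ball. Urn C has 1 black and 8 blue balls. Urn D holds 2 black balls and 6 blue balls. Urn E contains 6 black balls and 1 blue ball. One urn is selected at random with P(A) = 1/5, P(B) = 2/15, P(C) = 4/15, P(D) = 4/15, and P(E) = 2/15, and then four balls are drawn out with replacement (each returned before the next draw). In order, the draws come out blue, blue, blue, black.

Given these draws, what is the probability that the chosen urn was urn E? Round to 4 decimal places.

For each hypothesis, P(data | H) works out to: P(data | urn A) = (1/5)(1/5)(1/5)(4/5) = 0.0064; P(data | urn B) = (1/6)(1/6)(1/6)(5/6) = 0.003858; P(data | urn C) = (8/9)(8/9)(8/9)(1/9) = 0.078037; P(data | urn D) = (6/8)(6/8)(6/8)(2/8) = 0.10547; P(data | urn E) = (1/7)(1/7)(1/7)(6/7) = 0.002499.
The prior-weighted likelihoods are 1/5 · 0.0064 = 0.00128, 2/15 · 0.003858 = 0.0005144, 4/15 · 0.078037 = 0.02081, 4/15 · 0.10547 = 0.028125, 2/15 · 0.002499 = 0.00033319; these sum to 0.051062.
Hence P(urn E | data) = (0.00033319) / (0.051062) = 0.0065252.

0.0065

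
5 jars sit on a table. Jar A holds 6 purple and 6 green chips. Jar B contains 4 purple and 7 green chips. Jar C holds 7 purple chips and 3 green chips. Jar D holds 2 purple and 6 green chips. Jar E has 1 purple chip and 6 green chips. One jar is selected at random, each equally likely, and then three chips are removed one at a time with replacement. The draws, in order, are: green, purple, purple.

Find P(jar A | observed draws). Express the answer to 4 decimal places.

For each hypothesis, P(data | H) works out to: P(data | jar A) = (6/12)(6/12)(6/12) = 0.125; P(data | jar B) = (7/11)(4/11)(4/11) = 0.084147; P(data | jar C) = (3/10)(7/10)(7/10) = 0.147; P(data | jar D) = (6/8)(2/8)(2/8) = 0.046875; P(data | jar E) = (6/7)(1/7)(1/7) = 0.017493.
Weighting by the prior gives 1/5 · 0.125 = 0.025, 1/5 · 0.084147 = 0.016829, 1/5 · 0.147 = 0.0294, 1/5 · 0.046875 = 0.009375, 1/5 · 0.017493 = 0.0034985; these sum to 0.084103.
Therefore the posterior P(jar A | data) = (0.025) / (0.084103) = 0.29725.

0.2973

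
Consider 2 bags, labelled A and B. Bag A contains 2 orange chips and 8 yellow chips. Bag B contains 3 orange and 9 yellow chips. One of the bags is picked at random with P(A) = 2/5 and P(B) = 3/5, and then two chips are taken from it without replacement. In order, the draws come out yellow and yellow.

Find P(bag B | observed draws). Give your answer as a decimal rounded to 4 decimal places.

0.5680

Under each hypothesis, the probability of the observed sequence is: P(data | bag A) = (8/10)(7/9) = 0.62222; P(data | bag B) = (9/12)(8/11) = 0.54545.
Weighting by the prior gives 2/5 · 0.62222 = 0.24889, 3/5 · 0.54545 = 0.32727; summing to 0.57616.
By Bayes' rule, P(bag B | data) = (0.32727) / (0.57616) = 0.56802.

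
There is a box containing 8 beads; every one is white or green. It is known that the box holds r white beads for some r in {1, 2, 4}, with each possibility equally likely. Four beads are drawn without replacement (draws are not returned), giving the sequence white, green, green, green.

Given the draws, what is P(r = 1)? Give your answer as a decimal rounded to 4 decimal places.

0.3846

For each hypothesis, P(data | H) works out to: P(data | r = 1) = (1/8)(7/7)(6/6)(5/5) = 1/8; P(data | r = 2) = (2/8)(6/7)(5/6)(4/5) = 1/7; P(data | r = 4) = (4/8)(4/7)(3/6)(2/5) = 2/35.
Weighting by the prior gives 1/3 · 1/8 = 1/24, 1/3 · 1/7 = 1/21, 1/3 · 2/35 = 2/105; summing to 13/120.
So P(r = 1 | data) = (1/24) / (13/120) = 5/13.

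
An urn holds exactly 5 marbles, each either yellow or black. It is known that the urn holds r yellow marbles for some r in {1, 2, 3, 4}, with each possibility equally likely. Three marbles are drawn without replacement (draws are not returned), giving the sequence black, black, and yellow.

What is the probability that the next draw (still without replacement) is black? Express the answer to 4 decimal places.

The likelihood of the observed sequence under each hypothesis: P(data | r = 1) = (4/5)(3/4)(1/3) = 1/5; P(data | r = 2) = (3/5)(2/4)(2/3) = 1/5; P(data | r = 3) = (2/5)(1/4)(3/3) = 1/10; P(data | r = 4) = (1/5)(0/4) = 0.
Weighting by the prior gives 1/4 · 1/5 = 1/20, 1/4 · 1/5 = 1/20, 1/4 · 1/10 = 1/40, 1/4 · 0 = 0; summing to 1/8.
Normalising, the posterior is P(r = 1 | data) = 2/5, P(r = 2 | data) = 2/5, P(r = 3 | data) = 1/5, P(r = 4 | data) = 0.
The predictive probability is P(black next | data) = (1)(2/5) + (1/2)(2/5) + (0)(1/5) = 3/5.

0.6000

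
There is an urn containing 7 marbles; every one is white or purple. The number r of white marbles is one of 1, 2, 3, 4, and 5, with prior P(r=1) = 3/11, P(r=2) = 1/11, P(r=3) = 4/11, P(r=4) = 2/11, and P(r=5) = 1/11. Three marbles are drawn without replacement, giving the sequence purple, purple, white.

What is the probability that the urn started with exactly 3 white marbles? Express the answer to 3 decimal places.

Under each hypothesis, the probability of the observed sequence is: P(data | r = 1) = (6/7)(5/6)(1/5) = 0.14286; P(data | r = 2) = (5/7)(4/6)(2/5) = 0.19048; P(data | r = 3) = (4/7)(3/6)(3/5) = 0.17143; P(data | r = 4) = (3/7)(2/6)(4/5) = 0.11429; P(data | r = 5) = (2/7)(1/6)(5/5) = 0.047619.
The prior-weighted likelihoods are 3/11 · 0.14286 = 0.038961, 1/11 · 0.19048 = 0.017316, 4/11 · 0.17143 = 0.062338, 2/11 · 0.11429 = 0.020779, 1/11 · 0.047619 = 0.004329; summing to 0.14372.
So P(r = 3 | data) = (0.062338) / (0.14372) = 0.43373.

0.434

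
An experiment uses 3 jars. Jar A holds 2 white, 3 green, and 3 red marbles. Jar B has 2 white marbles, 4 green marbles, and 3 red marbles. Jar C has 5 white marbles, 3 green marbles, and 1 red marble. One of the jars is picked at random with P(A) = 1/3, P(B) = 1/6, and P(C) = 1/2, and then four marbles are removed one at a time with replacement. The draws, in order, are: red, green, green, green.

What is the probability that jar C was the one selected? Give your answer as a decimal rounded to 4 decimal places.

The likelihood of the observed sequence under each hypothesis: P(data | jar A) = (3/8)(3/8)(3/8)(3/8) = 0.019775; P(data | jar B) = (3/9)(4/9)(4/9)(4/9) = 0.029264; P(data | jar C) = (1/9)(3/9)(3/9)(3/9) = 0.0041152.
Weighting by the prior gives 1/3 · 0.019775 = 0.0065918, 1/6 · 0.029264 = 0.0048773, 1/2 · 0.0041152 = 0.0020576; with total 0.013527.
So P(jar C | data) = (0.0020576) / (0.013527) = 0.15211.

0.1521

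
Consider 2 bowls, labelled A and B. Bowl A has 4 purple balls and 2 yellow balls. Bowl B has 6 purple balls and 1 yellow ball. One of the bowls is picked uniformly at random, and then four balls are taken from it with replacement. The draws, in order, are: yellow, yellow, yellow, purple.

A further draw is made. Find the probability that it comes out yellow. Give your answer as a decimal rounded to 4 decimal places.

0.3158

The likelihood of the observed sequence under each hypothesis: P(data | bowl A) = (2/6)(2/6)(2/6)(4/6) = 0.024691; P(data | bowl B) = (1/7)(1/7)(1/7)(6/7) = 0.002499.
The prior-weighted likelihoods are 1/2 · 0.024691 = 0.012346, 1/2 · 0.002499 = 0.0012495; summing to 0.013595.
Dividing through by the total gives posterior P(bowl A | data) = 0.90809, P(bowl B | data) = 0.091906.
The predictive probability is P(yellow next | data) = (1/3)(0.90809) + (1/7)(0.091906) = 0.31583.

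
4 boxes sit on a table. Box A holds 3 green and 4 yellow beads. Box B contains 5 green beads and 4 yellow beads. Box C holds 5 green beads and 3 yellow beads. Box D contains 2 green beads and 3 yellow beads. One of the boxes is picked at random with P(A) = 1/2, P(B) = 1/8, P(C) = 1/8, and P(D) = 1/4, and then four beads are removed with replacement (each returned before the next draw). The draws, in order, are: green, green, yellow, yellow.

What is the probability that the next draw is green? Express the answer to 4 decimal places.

0.4609

For each hypothesis, P(data | H) works out to: P(data | box A) = (3/7)(3/7)(4/7)(4/7) = 0.059975; P(data | box B) = (5/9)(5/9)(4/9)(4/9) = 0.060966; P(data | box C) = (5/8)(5/8)(3/8)(3/8) = 0.054932; P(data | box D) = (2/5)(2/5)(3/5)(3/5) = 0.0576.
Multiplying each by its prior: 1/2 · 0.059975 = 0.029988, 1/8 · 0.060966 = 0.0076208, 1/8 · 0.054932 = 0.0068665, 1/4 · 0.0576 = 0.0144; summing to 0.058875.
Normalising, the posterior is P(box A | data) = 0.50934, P(box B | data) = 0.12944, P(box C | data) = 0.11663, P(box D | data) = 0.24459.
The predictive probability is P(green next | data) = (3/7)(0.50934) + (5/9)(0.12944) + (5/8)(0.11663) + (2/5)(0.24459) = 0.46093.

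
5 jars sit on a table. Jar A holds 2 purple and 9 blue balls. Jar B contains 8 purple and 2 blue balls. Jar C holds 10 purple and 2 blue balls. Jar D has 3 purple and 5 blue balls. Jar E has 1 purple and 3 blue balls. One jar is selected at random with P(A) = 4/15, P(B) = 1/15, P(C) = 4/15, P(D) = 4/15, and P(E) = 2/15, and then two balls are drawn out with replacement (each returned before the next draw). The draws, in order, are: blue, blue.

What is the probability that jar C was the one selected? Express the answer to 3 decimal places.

Under each hypothesis, the probability of the observed sequence is: P(data | jar A) = (9/11)(9/11) = 0.66942; P(data | jar B) = (2/10)(2/10) = 0.04; P(data | jar C) = (2/12)(2/12) = 0.027778; P(data | jar D) = (5/8)(5/8) = 0.39062; P(data | jar E) = (3/4)(3/4) = 0.5625.
The prior-weighted likelihoods are 4/15 · 0.66942 = 0.17851, 1/15 · 0.04 = 0.0026667, 4/15 · 0.027778 = 0.0074074, 4/15 · 0.39062 = 0.10417, 2/15 · 0.5625 = 0.075; these sum to 0.36775.
So P(jar C | data) = (0.0074074) / (0.36775) = 0.020142.

0.020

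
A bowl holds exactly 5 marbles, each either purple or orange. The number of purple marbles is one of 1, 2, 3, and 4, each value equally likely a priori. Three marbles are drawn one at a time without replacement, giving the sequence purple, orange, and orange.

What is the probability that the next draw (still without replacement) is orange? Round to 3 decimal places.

The likelihood of the observed sequence under each hypothesis: P(data | r = 1) = (1/5)(4/4)(3/3) = 1/5; P(data | r = 2) = (2/5)(3/4)(2/3) = 1/5; P(data | r = 3) = (3/5)(2/4)(1/3) = 1/10; P(data | r = 4) = (4/5)(1/4)(0/3) = 0.
Multiplying each by its prior: 1/4 · 1/5 = 1/20, 1/4 · 1/5 = 1/20, 1/4 · 1/10 = 1/40, 1/4 · 0 = 0; these sum to 1/8.
Normalising, the posterior is P(r = 1 | data) = 2/5, P(r = 2 | data) = 2/5, P(r = 3 | data) = 1/5, P(r = 4 | data) = 0.
So P(orange next | data) = Σ P(orange next | H) P(H | data) = (1)(2/5) + (1/2)(2/5) + (0)(1/5) = 3/5.

0.600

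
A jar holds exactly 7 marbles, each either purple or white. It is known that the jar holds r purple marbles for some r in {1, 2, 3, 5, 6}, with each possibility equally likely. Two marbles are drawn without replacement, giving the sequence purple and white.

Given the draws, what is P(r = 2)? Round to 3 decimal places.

Compute the likelihood of the observed sequence for each case: P(data | r = 1) = (1/7)(6/6) = 1/7; P(data | r = 2) = (2/7)(5/6) = 5/21; P(data | r = 3) = (3/7)(4/6) = 2/7; P(data | r = 5) = (5/7)(2/6) = 5/21; P(data | r = 6) = (6/7)(1/6) = 1/7.
Multiplying each by its prior: 1/5 · 1/7 = 1/35, 1/5 · 5/21 = 1/21, 1/5 · 2/7 = 2/35, 1/5 · 5/21 = 1/21, 1/5 · 1/7 = 1/35; these sum to 22/105.
Hence P(r = 2 | data) = (1/21) / (22/105) = 5/22.

0.227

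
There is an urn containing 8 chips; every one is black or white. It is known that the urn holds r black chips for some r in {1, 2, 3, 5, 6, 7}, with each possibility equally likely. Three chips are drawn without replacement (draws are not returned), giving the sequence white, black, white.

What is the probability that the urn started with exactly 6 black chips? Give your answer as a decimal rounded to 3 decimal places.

For each hypothesis, P(data | H) works out to: P(data | r = 1) = (7/8)(1/7)(6/6) = 1/8; P(data | r = 2) = (6/8)(2/7)(5/6) = 5/28; P(data | r = 3) = (5/8)(3/7)(4/6) = 5/28; P(data | r = 5) = (3/8)(5/7)(2/6) = 5/56; P(data | r = 6) = (2/8)(6/7)(1/6) = 1/28; P(data | r = 7) = (1/8)(7/7)(0/6) = 0.
Weighting by the prior gives 1/6 · 1/8 = 1/48, 1/6 · 5/28 = 5/168, 1/6 · 5/28 = 5/168, 1/6 · 5/56 = 5/336, 1/6 · 1/28 = 1/168, 1/6 · 0 = 0; with total 17/168.
By Bayes' rule, P(r = 6 | data) = (1/168) / (17/168) = 1/17.

0.059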